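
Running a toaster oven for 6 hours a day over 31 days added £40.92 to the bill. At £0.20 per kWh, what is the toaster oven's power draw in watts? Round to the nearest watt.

1100 W

Energy = £40.92 ÷ £0.20/kWh = 204.6 kWh
Runtime = 6 h/day × 31 days = 186 h
Power = 204.6 kWh ÷ 186 h = 1.1 kW = 1100 W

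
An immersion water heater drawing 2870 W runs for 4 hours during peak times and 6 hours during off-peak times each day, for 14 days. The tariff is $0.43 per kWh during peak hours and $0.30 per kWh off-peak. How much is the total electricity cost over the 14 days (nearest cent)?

$141.43

Peak energy = 2.87 kW × 4 h × 14 = 160.72 kWh
Off-peak energy = 2.87 kW × 6 h × 14 = 241.08 kWh
Cost = 160.72 × $0.43 + 241.08 × $0.30 = $69.1096 + $72.324 = $141.43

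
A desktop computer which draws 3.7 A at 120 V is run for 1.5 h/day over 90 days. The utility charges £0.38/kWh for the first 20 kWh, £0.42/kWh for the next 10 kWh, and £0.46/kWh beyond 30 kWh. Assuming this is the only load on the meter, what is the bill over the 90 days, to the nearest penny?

£25.57

Power = 3.7 A × 120 V = 444 W = 0.444 kW
Runtime = 1.5 h/day × 90 days = 135 h
Energy = 0.444 kW × 135 h = 59.94 kWh
Tier 1 (0–20 kWh): 20 × £0.38 = £7.6
Tier 2 (20–30 kWh): 10 × £0.42 = £4.2
Above 30 kWh: 29.94 × £0.46 = £13.7724
Bill = £25.57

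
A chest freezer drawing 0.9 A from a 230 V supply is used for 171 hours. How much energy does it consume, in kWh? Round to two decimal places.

Power = 0.9 A × 230 V = 207 W = 0.207 kW
Energy = 0.207 kW × 171 h = 35.397 kWh ≈ 35.40 kWh

35.40 kWh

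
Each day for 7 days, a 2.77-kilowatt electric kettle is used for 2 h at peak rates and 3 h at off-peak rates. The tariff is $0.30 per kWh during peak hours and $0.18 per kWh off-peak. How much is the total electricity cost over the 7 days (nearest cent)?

$22.10

Peak energy = 2.77 kW × 2 h × 7 = 38.78 kWh
Off-peak energy = 2.77 kW × 3 h × 7 = 58.17 kWh
Cost = 38.78 × $0.30 + 58.17 × $0.18 = $11.634 + $10.4706 = $22.10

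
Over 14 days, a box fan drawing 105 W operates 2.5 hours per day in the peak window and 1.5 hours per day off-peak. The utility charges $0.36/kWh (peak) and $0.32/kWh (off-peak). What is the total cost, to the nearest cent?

$2.03

Peak energy = 0.105 kW × 2.5 h × 14 = 3.675 kWh
Off-peak energy = 0.105 kW × 1.5 h × 14 = 2.205 kWh
Cost = 3.675 × $0.36 + 2.205 × $0.32 = $1.323 + $0.7056 = $2.03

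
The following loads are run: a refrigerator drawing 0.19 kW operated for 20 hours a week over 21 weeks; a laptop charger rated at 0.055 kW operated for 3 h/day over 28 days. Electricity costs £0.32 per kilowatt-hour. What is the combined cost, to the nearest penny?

refrigerator: Runtime = 20 h/week × 21 weeks = 420 h
refrigerator: 0.19 kW × 420 h = 79.8 kWh
laptop charger: Runtime = 3 h/day × 28 days = 84 h
laptop charger: 0.055 kW × 84 h = 4.62 kWh
Total energy = 84.42 kWh
Cost = 84.42 × £0.32 = £27.01

£27.01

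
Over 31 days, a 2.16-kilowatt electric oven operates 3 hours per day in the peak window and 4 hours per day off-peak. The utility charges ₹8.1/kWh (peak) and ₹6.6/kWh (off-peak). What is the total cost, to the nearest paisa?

₹3394.87

Peak energy = 2.16 kW × 3 h × 31 = 200.88 kWh
Off-peak energy = 2.16 kW × 4 h × 31 = 267.84 kWh
Cost = 200.88 × ₹8.1 + 267.84 × ₹6.6 = ₹1627.128 + ₹1767.744 = ₹3394.87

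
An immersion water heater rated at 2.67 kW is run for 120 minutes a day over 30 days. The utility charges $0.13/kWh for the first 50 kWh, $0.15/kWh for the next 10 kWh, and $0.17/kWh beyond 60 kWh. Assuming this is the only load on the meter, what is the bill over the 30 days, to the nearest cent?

Runtime = 120 min × 30 = 3600 min = 60 h
Energy = 2.67 kW × 60 h = 160.2 kWh
Tier 1 (0–50 kWh): 50 × $0.13 = $6.5
Tier 2 (50–60 kWh): 10 × $0.15 = $1.5
Above 60 kWh: 100.2 × $0.17 = $17.034
Bill = $25.03

$25.03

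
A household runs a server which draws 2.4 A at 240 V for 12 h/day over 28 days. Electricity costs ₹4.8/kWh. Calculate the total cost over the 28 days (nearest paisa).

₹928.97

Power = 2.4 A × 240 V = 576 W = 0.576 kW
Runtime = 12 h/day × 28 days = 336 h
Energy = 0.576 kW × 336 h = 193.536 kWh
Cost = 193.536 kWh × ₹4.8/kWh = ₹928.97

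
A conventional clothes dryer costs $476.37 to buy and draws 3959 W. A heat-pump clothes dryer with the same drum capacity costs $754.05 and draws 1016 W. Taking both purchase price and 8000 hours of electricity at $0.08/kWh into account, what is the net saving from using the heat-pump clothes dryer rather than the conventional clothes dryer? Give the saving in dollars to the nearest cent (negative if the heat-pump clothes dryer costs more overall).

$1605.84

conventional clothes dryer: $476.37 + (3959/1000) kW × 8000 h × $0.08 = $476.37 + $2533.76 = $3010.13
heat-pump clothes dryer: $754.05 + (1016/1000) kW × 8000 h × $0.08 = $754.05 + $650.24 = $1404.29
Saving = $3010.13 − $1404.29 = $1605.84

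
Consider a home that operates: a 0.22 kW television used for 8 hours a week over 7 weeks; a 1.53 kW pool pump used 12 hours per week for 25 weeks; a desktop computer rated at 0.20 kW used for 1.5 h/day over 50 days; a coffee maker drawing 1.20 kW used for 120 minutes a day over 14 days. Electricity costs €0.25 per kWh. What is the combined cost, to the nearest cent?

television: Runtime = 8 h/week × 7 weeks = 56 h
television: 0.22 kW × 56 h = 12.32 kWh
pool pump: Runtime = 12 h/week × 25 weeks = 300 h
pool pump: 1.53 kW × 300 h = 459 kWh
desktop computer: Runtime = 1.5 h/day × 50 days = 75 h
desktop computer: 0.2 kW × 75 h = 15 kWh
coffee maker: Runtime = 120 min × 14 = 1680 min = 28 h
coffee maker: 1.2 kW × 28 h = 33.6 kWh
Total energy = 519.92 kWh
Cost = 519.92 × €0.25 = €129.98

€129.98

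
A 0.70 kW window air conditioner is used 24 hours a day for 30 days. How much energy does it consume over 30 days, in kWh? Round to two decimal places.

Runtime = 24 h × 30 = 720 h
Energy = 0.7 kW × 720 h = 504 kWh

504.00 kWh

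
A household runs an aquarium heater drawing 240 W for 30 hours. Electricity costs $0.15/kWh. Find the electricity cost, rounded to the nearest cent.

$1.08

Energy = 0.24 kW × 30 h = 7.2 kWh
Cost = 7.2 kWh × $0.15/kWh = $1.08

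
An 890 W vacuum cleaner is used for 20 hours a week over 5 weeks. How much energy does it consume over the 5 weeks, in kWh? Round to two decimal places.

89.00 kWh

Runtime = 20 h/week × 5 weeks = 100 h
Energy = 0.89 kW × 100 h = 89 kWh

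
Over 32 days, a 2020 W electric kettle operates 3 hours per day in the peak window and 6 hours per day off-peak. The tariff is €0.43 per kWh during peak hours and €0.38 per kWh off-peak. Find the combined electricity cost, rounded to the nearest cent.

Peak energy = 2.02 kW × 3 h × 32 = 193.92 kWh
Off-peak energy = 2.02 kW × 6 h × 32 = 387.84 kWh
Cost = 193.92 × €0.43 + 387.84 × €0.38 = €83.3856 + €147.3792 = €230.76

€230.76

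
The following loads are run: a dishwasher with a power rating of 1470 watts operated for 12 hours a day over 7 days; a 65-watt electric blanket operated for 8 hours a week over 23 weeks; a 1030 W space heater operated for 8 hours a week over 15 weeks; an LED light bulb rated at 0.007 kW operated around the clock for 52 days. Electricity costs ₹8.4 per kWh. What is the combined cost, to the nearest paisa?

dishwasher: Runtime = 12 h/day × 7 days = 84 h
dishwasher: 1.47 kW × 84 h = 123.48 kWh
electric blanket: Runtime = 8 h/week × 23 weeks = 184 h
electric blanket: 0.065 kW × 184 h = 11.96 kWh
space heater: Runtime = 8 h/week × 15 weeks = 120 h
space heater: 1.03 kW × 120 h = 123.6 kWh
LED light bulb: Runtime = 24 h × 52 = 1248 h
LED light bulb: 0.007 kW × 1248 h = 8.736 kWh
Total energy = 267.776 kWh
Cost = 267.776 × ₹8.4 = ₹2249.32

₹2249.32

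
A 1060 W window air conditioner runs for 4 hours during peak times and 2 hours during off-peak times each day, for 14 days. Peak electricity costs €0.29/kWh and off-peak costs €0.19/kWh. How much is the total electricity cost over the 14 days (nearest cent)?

Peak energy = 1.06 kW × 4 h × 14 = 59.36 kWh
Off-peak energy = 1.06 kW × 2 h × 14 = 29.68 kWh
Cost = 59.36 × €0.29 + 29.68 × €0.19 = €17.2144 + €5.6392 = €22.85

€22.85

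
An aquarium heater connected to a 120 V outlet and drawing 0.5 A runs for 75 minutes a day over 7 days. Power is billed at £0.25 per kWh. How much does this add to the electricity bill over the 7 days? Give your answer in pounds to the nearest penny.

£0.13

Power = 0.5 A × 120 V = 60 W = 0.06 kW
Runtime = 75 min × 7 = 525 min = 8.75 h
Energy = 0.06 kW × 8.75 h = 0.525 kWh
Cost = 0.525 kWh × £0.25/kWh = £0.13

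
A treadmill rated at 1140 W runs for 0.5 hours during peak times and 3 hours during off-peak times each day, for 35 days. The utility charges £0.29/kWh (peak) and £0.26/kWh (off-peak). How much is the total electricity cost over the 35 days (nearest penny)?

£36.91

Peak energy = 1.14 kW × 0.5 h × 35 = 19.95 kWh
Off-peak energy = 1.14 kW × 3 h × 35 = 119.7 kWh
Cost = 19.95 × £0.29 + 119.7 × £0.26 = £5.7855 + £31.122 = £36.91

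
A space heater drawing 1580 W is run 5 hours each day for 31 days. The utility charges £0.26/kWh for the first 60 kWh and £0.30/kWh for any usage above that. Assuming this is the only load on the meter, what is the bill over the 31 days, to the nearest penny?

Runtime = 5 h/day × 31 days = 155 h
Energy = 1.58 kW × 155 h = 244.9 kWh
Tier 1 (0–60 kWh): 60 × £0.26 = £15.6
Above 60 kWh: 184.9 × £0.30 = £55.47
Bill = £71.07

£71.07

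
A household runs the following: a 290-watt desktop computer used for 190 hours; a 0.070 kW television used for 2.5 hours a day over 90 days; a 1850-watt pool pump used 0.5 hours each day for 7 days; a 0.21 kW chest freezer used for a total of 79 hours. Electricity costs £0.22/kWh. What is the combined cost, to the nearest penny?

desktop computer: 0.29 kW × 190 h = 55.1 kWh
television: Runtime = 2.5 h/day × 90 days = 225 h
television: 0.07 kW × 225 h = 15.75 kWh
pool pump: Runtime = 0.5 h/day × 7 days = 3.5 h
pool pump: 1.85 kW × 3.5 h = 6.475 kWh
chest freezer: 0.21 kW × 79 h = 16.59 kWh
Total energy = 93.915 kWh
Cost = 93.915 × £0.22 = £20.66

£20.66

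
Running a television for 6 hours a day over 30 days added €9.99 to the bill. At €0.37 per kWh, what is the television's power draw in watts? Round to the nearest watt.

Energy = €9.99 ÷ €0.37/kWh = 27 kWh
Runtime = 6 h/day × 30 days = 180 h
Power = 27 kWh ÷ 180 h = 0.15 kW = 150 W

150 W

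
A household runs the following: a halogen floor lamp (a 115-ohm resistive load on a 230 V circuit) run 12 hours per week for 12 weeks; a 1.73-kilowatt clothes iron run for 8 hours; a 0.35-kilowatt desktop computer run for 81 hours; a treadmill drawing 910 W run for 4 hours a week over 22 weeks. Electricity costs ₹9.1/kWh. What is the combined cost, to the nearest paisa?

₹1715.44

halogen floor lamp: Power = V²/R = 230²/115 = 460 W = 0.46 kW
halogen floor lamp: Runtime = 12 h/week × 12 weeks = 144 h
halogen floor lamp: 0.46 kW × 144 h = 66.24 kWh
clothes iron: 1.73 kW × 8 h = 13.84 kWh
desktop computer: 0.35 kW × 81 h = 28.35 kWh
treadmill: Runtime = 4 h/week × 22 weeks = 88 h
treadmill: 0.91 kW × 88 h = 80.08 kWh
Total energy = 188.51 kWh
Cost = 188.51 × ₹9.1 = ₹1715.44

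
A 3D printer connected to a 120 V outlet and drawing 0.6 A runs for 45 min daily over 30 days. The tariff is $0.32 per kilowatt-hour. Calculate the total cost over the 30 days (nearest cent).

Power = 0.6 A × 120 V = 72 W = 0.072 kW
Runtime = 45 min × 30 = 1350 min = 22.5 h
Energy = 0.072 kW × 22.5 h = 1.62 kWh
Cost = 1.62 kWh × $0.32/kWh = $0.52

$0.52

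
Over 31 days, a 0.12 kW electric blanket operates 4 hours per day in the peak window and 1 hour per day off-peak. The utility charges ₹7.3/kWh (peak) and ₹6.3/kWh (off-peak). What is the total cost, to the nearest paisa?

Peak energy = 0.12 kW × 4 h × 31 = 14.88 kWh
Off-peak energy = 0.12 kW × 1 h × 31 = 3.72 kWh
Cost = 14.88 × ₹7.3 + 3.72 × ₹6.3 = ₹108.624 + ₹23.436 = ₹132.06

₹132.06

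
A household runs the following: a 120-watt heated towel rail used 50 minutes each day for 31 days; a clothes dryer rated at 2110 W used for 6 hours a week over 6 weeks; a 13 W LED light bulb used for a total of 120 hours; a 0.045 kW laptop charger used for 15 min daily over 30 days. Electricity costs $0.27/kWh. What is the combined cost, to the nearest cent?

heated towel rail: Runtime = 50 min × 31 = 1550 min = 25.833333… h
heated towel rail: 0.12 kW × 25.833333… h = 3.1 kWh
clothes dryer: Runtime = 6 h/week × 6 weeks = 36 h
clothes dryer: 2.11 kW × 36 h = 75.96 kWh
LED light bulb: 0.013 kW × 120 h = 1.56 kWh
laptop charger: Runtime = 15 min × 30 = 450 min = 7.5 h
laptop charger: 0.045 kW × 7.5 h = 0.3375 kWh
Total energy = 80.9575 kWh
Cost = 80.9575 × $0.27 = $21.86

$21.86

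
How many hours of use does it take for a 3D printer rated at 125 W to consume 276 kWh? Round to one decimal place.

Hours = 276 kWh ÷ 0.125 kW = 2208.0 h

2208.0 h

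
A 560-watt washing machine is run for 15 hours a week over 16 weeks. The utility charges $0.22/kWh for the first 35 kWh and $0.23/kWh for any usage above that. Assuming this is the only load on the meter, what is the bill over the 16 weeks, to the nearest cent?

Runtime = 15 h/week × 16 weeks = 240 h
Energy = 0.56 kW × 240 h = 134.4 kWh
Tier 1 (0–35 kWh): 35 × $0.22 = $7.7
Above 35 kWh: 99.4 × $0.23 = $22.862
Bill = $30.56

$30.56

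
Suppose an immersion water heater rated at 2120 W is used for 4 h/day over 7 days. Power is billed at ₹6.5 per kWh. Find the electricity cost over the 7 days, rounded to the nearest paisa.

₹385.84

Runtime = 4 h/day × 7 days = 28 h
Energy = 2.12 kW × 28 h = 59.36 kWh
Cost = 59.36 kWh × ₹6.5/kWh = ₹385.84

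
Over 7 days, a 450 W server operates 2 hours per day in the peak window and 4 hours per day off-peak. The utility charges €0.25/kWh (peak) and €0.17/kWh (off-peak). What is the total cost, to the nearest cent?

Peak energy = 0.45 kW × 2 h × 7 = 6.3 kWh
Off-peak energy = 0.45 kW × 4 h × 7 = 12.6 kWh
Cost = 6.3 × €0.25 + 12.6 × €0.17 = €1.575 + €2.142 = €3.72

€3.72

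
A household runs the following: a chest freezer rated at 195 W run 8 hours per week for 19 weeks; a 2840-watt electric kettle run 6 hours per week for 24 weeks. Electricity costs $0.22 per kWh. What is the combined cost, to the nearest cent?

$96.49

chest freezer: Runtime = 8 h/week × 19 weeks = 152 h
chest freezer: 0.195 kW × 152 h = 29.64 kWh
electric kettle: Runtime = 6 h/week × 24 weeks = 144 h
electric kettle: 2.84 kW × 144 h = 408.96 kWh
Total energy = 438.6 kWh
Cost = 438.6 × $0.22 = $96.49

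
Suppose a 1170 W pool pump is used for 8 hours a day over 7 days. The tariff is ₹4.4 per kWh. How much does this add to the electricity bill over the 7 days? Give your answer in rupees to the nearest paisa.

₹288.29

Runtime = 8 h/day × 7 days = 56 h
Energy = 1.17 kW × 56 h = 65.52 kWh
Cost = 65.52 kWh × ₹4.4/kWh = ₹288.29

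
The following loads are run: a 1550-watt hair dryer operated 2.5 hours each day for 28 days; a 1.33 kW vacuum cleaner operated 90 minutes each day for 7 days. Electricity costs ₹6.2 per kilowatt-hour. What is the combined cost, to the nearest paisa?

₹759.28

hair dryer: Runtime = 2.5 h/day × 28 days = 70 h
hair dryer: 1.55 kW × 70 h = 108.5 kWh
vacuum cleaner: Runtime = 90 min × 7 = 630 min = 10.5 h
vacuum cleaner: 1.33 kW × 10.5 h = 13.965 kWh
Total energy = 122.465 kWh
Cost = 122.465 × ₹6.2 = ₹759.28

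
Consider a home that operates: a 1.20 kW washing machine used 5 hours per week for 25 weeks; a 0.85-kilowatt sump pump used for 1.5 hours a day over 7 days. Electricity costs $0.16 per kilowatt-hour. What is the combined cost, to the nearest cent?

$25.43

washing machine: Runtime = 5 h/week × 25 weeks = 125 h
washing machine: 1.2 kW × 125 h = 150 kWh
sump pump: Runtime = 1.5 h/day × 7 days = 10.5 h
sump pump: 0.85 kW × 10.5 h = 8.925 kWh
Total energy = 158.925 kWh
Cost = 158.925 × $0.16 = $25.43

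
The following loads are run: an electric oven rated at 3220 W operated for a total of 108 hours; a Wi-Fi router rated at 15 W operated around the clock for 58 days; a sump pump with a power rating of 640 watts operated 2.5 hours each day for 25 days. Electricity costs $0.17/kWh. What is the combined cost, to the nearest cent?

electric oven: 3.22 kW × 108 h = 347.76 kWh
Wi-Fi router: Runtime = 24 h × 58 = 1392 h
Wi-Fi router: 0.015 kW × 1392 h = 20.88 kWh
sump pump: Runtime = 2.5 h/day × 25 days = 62.5 h
sump pump: 0.64 kW × 62.5 h = 40 kWh
Total energy = 408.64 kWh
Cost = 408.64 × $0.17 = $69.47

$69.47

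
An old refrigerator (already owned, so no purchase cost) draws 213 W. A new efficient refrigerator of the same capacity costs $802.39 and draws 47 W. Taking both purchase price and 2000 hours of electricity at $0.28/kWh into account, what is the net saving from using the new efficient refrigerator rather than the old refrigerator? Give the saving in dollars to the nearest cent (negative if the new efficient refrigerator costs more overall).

-$709.43

old refrigerator: $0.00 + (213/1000) kW × 2000 h × $0.28 = $0.00 + $119.28 = $119.28
new efficient refrigerator: $802.39 + (47/1000) kW × 2000 h × $0.28 = $802.39 + $26.32 = $828.71
Saving = $119.28 − $828.71 = −$709.43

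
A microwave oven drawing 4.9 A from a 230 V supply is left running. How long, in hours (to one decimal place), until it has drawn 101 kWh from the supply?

89.6 h

Power = 4.9 A × 230 V = 1127 W = 1.127 kW
Hours = 101 kWh ÷ 1.127 kW = 89.6 h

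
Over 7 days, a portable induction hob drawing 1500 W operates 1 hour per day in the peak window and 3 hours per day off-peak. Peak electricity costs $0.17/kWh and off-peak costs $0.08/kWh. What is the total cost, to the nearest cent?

$4.31

Peak energy = 1.5 kW × 1 h × 7 = 10.5 kWh
Off-peak energy = 1.5 kW × 3 h × 7 = 31.5 kWh
Cost = 10.5 × $0.17 + 31.5 × $0.08 = $1.785 + $2.52 = $4.31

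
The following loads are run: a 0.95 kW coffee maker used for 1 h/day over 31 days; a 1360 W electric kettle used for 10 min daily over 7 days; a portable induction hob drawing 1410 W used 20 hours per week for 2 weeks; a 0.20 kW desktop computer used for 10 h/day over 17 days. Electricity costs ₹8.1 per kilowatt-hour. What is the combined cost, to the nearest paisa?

coffee maker: Runtime = 1 h/day × 31 days = 31 h
coffee maker: 0.95 kW × 31 h = 29.45 kWh
electric kettle: Runtime = 10 min × 7 = 70 min = 1.166666… h
electric kettle: 1.36 kW × 1.166666… h = 1.586666… kWh
portable induction hob: Runtime = 20 h/week × 2 weeks = 40 h
portable induction hob: 1.41 kW × 40 h = 56.4 kWh
desktop computer: Runtime = 10 h/day × 17 days = 170 h
desktop computer: 0.2 kW × 170 h = 34 kWh
Total energy = 121.436666… kWh
Cost = 121.436666… × ₹8.1 = ₹983.64

₹983.64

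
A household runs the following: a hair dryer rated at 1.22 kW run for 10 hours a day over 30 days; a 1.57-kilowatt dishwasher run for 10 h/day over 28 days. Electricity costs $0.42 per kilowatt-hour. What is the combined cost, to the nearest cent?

$338.35

hair dryer: Runtime = 10 h/day × 30 days = 300 h
hair dryer: 1.22 kW × 300 h = 366 kWh
dishwasher: Runtime = 10 h/day × 28 days = 280 h
dishwasher: 1.57 kW × 280 h = 439.6 kWh
Total energy = 805.6 kWh
Cost = 805.6 × $0.42 = $338.35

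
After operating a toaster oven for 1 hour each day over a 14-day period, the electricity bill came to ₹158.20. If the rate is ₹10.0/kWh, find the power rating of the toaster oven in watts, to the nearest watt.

1130 W

Energy = ₹158.20 ÷ ₹10.0/kWh = 15.82 kWh
Runtime = 1 h/day × 14 days = 14 h
Power = 15.82 kWh ÷ 14 h = 1.13 kW = 1130 W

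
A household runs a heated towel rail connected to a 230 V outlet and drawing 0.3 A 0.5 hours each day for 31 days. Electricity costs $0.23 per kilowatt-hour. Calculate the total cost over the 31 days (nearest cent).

Power = 0.3 A × 230 V = 69 W = 0.069 kW
Runtime = 0.5 h/day × 31 days = 15.5 h
Energy = 0.069 kW × 15.5 h = 1.0695 kWh
Cost = 1.0695 kWh × $0.23/kWh = $0.25

$0.25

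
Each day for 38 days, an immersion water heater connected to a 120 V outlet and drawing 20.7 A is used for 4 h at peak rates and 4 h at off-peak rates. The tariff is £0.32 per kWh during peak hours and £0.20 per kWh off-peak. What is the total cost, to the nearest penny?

Power = 20.7 A × 120 V = 2484 W = 2.484 kW
Peak energy = 2.484 kW × 4 h × 38 = 377.568 kWh
Off-peak energy = 2.484 kW × 4 h × 38 = 377.568 kWh
Cost = 377.568 × £0.32 + 377.568 × £0.20 = £120.82176 + £75.5136 = £196.34

£196.34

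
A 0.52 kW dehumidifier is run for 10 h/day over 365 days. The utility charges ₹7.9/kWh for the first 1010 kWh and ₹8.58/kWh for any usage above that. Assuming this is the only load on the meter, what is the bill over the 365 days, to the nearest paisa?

₹15598.04

Runtime = 10 h/day × 365 days = 3650 h
Energy = 0.52 kW × 3650 h = 1898 kWh
Tier 1 (0–1010 kWh): 1010 × ₹7.9 = ₹7979
Above 1010 kWh: 888 × ₹8.58 = ₹7619.04
Bill = ₹15598.04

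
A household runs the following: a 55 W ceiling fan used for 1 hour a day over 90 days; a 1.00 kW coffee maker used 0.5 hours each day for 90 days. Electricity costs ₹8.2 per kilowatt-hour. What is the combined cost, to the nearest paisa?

ceiling fan: Runtime = 1 h/day × 90 days = 90 h
ceiling fan: 0.055 kW × 90 h = 4.95 kWh
coffee maker: Runtime = 0.5 h/day × 90 days = 45 h
coffee maker: 1 kW × 45 h = 45 kWh
Total energy = 49.95 kWh
Cost = 49.95 × ₹8.2 = ₹409.59

₹409.59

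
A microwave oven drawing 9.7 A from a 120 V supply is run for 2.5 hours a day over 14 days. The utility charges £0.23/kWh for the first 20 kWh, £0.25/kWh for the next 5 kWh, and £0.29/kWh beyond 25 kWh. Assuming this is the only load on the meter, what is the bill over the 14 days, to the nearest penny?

Power = 9.7 A × 120 V = 1164 W = 1.164 kW
Runtime = 2.5 h/day × 14 days = 35 h
Energy = 1.164 kW × 35 h = 40.74 kWh
Tier 1 (0–20 kWh): 20 × £0.23 = £4.6
Tier 2 (20–25 kWh): 5 × £0.25 = £1.25
Above 25 kWh: 15.74 × £0.29 = £4.5646
Bill = £10.41

£10.41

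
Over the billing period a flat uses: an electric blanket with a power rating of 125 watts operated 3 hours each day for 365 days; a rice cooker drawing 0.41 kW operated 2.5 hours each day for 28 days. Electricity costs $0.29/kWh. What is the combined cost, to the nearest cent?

$48.02

electric blanket: Runtime = 3 h/day × 365 days = 1095 h
electric blanket: 0.125 kW × 1095 h = 136.875 kWh
rice cooker: Runtime = 2.5 h/day × 28 days = 70 h
rice cooker: 0.41 kW × 70 h = 28.7 kWh
Total energy = 165.575 kWh
Cost = 165.575 × $0.29 = $48.02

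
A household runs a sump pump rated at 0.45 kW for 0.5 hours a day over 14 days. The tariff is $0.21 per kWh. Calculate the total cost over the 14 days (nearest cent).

$0.66

Runtime = 0.5 h/day × 14 days = 7 h
Energy = 0.45 kW × 7 h = 3.15 kWh
Cost = 3.15 kWh × $0.21/kWh = $0.66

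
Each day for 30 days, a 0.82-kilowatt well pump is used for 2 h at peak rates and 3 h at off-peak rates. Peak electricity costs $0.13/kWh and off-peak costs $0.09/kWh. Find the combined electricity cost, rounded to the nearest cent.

Peak energy = 0.82 kW × 2 h × 30 = 49.2 kWh
Off-peak energy = 0.82 kW × 3 h × 30 = 73.8 kWh
Cost = 49.2 × $0.13 + 73.8 × $0.09 = $6.396 + $6.642 = $13.04

$13.04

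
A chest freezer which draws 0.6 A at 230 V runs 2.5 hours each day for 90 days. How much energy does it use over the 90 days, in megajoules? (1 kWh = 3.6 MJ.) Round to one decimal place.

111.8 MJ

Power = 0.6 A × 230 V = 138 W = 0.138 kW
Runtime = 2.5 h/day × 90 days = 225 h
Energy = 0.138 kW × 225 h = 31.05 kWh
= 31.05 × 3.6 MJ = 111.8 MJ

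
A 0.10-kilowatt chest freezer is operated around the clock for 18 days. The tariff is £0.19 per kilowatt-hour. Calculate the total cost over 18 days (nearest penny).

Runtime = 24 h × 18 = 432 h
Energy = 0.1 kW × 432 h = 43.2 kWh
Cost = 43.2 kWh × £0.19/kWh = £8.21

£8.21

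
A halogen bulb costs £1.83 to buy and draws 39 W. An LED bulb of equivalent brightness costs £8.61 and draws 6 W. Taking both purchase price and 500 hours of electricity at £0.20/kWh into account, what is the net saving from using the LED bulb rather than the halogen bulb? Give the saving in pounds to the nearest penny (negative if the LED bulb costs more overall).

-£3.48

halogen bulb: £1.83 + (39/1000) kW × 500 h × £0.20 = £1.83 + £3.9 = £5.73
LED bulb: £8.61 + (6/1000) kW × 500 h × £0.20 = £8.61 + £0.6 = £9.21
Saving = £5.73 − £9.21 = −£3.48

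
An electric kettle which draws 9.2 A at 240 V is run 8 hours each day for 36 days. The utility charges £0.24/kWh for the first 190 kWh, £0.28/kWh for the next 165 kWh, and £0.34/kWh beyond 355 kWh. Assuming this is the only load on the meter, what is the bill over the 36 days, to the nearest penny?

Power = 9.2 A × 240 V = 2208 W = 2.208 kW
Runtime = 8 h/day × 36 days = 288 h
Energy = 2.208 kW × 288 h = 635.904 kWh
Tier 1 (0–190 kWh): 190 × £0.24 = £45.6
Tier 2 (190–355 kWh): 165 × £0.28 = £46.2
Above 355 kWh: 280.904 × £0.34 = £95.50736
Bill = £187.31

£187.31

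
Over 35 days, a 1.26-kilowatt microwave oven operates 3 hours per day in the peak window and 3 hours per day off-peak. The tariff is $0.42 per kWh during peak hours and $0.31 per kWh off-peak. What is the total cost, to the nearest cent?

$96.58

Peak energy = 1.26 kW × 3 h × 35 = 132.3 kWh
Off-peak energy = 1.26 kW × 3 h × 35 = 132.3 kWh
Cost = 132.3 × $0.42 + 132.3 × $0.31 = $55.566 + $41.013 = $96.58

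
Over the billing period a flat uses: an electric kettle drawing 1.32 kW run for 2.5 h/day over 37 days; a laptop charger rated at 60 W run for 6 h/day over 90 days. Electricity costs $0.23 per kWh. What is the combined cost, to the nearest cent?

electric kettle: Runtime = 2.5 h/day × 37 days = 92.5 h
electric kettle: 1.32 kW × 92.5 h = 122.1 kWh
laptop charger: Runtime = 6 h/day × 90 days = 540 h
laptop charger: 0.06 kW × 540 h = 32.4 kWh
Total energy = 154.5 kWh
Cost = 154.5 × $0.23 = $35.54

$35.54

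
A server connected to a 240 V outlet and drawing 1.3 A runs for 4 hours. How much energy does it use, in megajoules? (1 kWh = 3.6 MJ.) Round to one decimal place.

Power = 1.3 A × 240 V = 312 W = 0.312 kW
Energy = 0.312 kW × 4 h = 1.248 kWh
= 1.248 × 3.6 MJ = 4.5 MJ

4.5 MJ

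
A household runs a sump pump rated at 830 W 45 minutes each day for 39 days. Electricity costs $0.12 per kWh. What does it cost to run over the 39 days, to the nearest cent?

$2.91

Runtime = 45 min × 39 = 1755 min = 29.25 h
Energy = 0.83 kW × 29.25 h = 24.2775 kWh
Cost = 24.2775 kWh × $0.12/kWh = $2.91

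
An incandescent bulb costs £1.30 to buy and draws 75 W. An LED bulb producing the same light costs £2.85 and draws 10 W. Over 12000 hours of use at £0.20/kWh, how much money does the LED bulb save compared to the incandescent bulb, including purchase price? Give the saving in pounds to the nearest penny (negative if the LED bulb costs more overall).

£154.45

incandescent bulb: £1.30 + (75/1000) kW × 12000 h × £0.20 = £1.30 + £180 = £181.3
LED bulb: £2.85 + (10/1000) kW × 12000 h × £0.20 = £2.85 + £24 = £26.85
Saving = £181.3 − £26.85 = £154.45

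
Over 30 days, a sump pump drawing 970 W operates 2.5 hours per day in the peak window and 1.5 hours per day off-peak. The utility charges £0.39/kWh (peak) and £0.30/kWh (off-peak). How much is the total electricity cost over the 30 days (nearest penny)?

Peak energy = 0.97 kW × 2.5 h × 30 = 72.75 kWh
Off-peak energy = 0.97 kW × 1.5 h × 30 = 43.65 kWh
Cost = 72.75 × £0.39 + 43.65 × £0.30 = £28.3725 + £13.095 = £41.47

£41.47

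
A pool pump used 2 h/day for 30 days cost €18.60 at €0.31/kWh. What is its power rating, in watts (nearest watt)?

1000 W

Energy = €18.60 ÷ €0.31/kWh = 60 kWh
Runtime = 2 h/day × 30 days = 60 h
Power = 60 kWh ÷ 60 h = 1 kW = 1000 W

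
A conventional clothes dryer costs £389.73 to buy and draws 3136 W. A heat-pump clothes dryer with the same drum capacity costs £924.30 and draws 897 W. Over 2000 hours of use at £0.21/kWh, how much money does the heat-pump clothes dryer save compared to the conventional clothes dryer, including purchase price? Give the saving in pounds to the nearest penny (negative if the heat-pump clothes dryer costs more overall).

conventional clothes dryer: £389.73 + (3136/1000) kW × 2000 h × £0.21 = £389.73 + £1317.12 = £1706.85
heat-pump clothes dryer: £924.30 + (897/1000) kW × 2000 h × £0.21 = £924.30 + £376.74 = £1301.04
Saving = £1706.85 − £1301.04 = £405.81

£405.81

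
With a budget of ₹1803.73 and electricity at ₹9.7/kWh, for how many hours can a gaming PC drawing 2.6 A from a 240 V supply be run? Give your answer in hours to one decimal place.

Power = 2.6 A × 240 V = 624 W = 0.624 kW
Energy available = ₹1803.73 ÷ ₹9.7/kWh = 185.9515 kWh
Hours = 185.9515 kWh ÷ 0.624 kW = 298.0 h

298.0 h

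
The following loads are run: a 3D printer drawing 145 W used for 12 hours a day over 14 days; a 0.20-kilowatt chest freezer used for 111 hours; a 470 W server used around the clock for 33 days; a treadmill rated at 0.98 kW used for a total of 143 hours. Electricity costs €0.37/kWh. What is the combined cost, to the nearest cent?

€206.81

3D printer: Runtime = 12 h/day × 14 days = 168 h
3D printer: 0.145 kW × 168 h = 24.36 kWh
chest freezer: 0.2 kW × 111 h = 22.2 kWh
server: Runtime = 24 h × 33 = 792 h
server: 0.47 kW × 792 h = 372.24 kWh
treadmill: 0.98 kW × 143 h = 140.14 kWh
Total energy = 558.94 kWh
Cost = 558.94 × €0.37 = €206.81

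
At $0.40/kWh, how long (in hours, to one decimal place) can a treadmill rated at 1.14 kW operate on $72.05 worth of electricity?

158.0 h

Energy available = $72.05 ÷ $0.40/kWh = 180.125 kWh
Hours = 180.125 kWh ÷ 1.14 kW = 158.0 h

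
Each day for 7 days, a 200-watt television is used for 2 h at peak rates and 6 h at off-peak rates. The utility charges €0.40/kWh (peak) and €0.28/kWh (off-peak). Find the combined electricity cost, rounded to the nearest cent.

€3.47

Peak energy = 0.2 kW × 2 h × 7 = 2.8 kWh
Off-peak energy = 0.2 kW × 6 h × 7 = 8.4 kWh
Cost = 2.8 × €0.40 + 8.4 × €0.28 = €1.12 + €2.352 = €3.47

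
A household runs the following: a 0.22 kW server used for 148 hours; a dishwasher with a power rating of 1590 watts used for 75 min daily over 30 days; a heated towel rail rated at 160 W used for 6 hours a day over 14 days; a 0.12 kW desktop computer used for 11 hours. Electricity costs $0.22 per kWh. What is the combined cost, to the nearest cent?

server: 0.22 kW × 148 h = 32.56 kWh
dishwasher: Runtime = 75 min × 30 = 2250 min = 37.5 h
dishwasher: 1.59 kW × 37.5 h = 59.625 kWh
heated towel rail: Runtime = 6 h/day × 14 days = 84 h
heated towel rail: 0.16 kW × 84 h = 13.44 kWh
desktop computer: 0.12 kW × 11 h = 1.32 kWh
Total energy = 106.945 kWh
Cost = 106.945 × $0.22 = $23.53

$23.53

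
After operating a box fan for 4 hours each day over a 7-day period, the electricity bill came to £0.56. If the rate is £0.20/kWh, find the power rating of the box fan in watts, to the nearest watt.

100 W

Energy = £0.56 ÷ £0.20/kWh = 2.8 kWh
Runtime = 4 h/day × 7 days = 28 h
Power = 2.8 kWh ÷ 28 h = 0.1 kW = 100 W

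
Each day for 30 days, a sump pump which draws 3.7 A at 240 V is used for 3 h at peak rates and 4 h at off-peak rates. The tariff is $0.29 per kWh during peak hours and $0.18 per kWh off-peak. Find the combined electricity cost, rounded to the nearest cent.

Power = 3.7 A × 240 V = 888 W = 0.888 kW
Peak energy = 0.888 kW × 3 h × 30 = 79.92 kWh
Off-peak energy = 0.888 kW × 4 h × 30 = 106.56 kWh
Cost = 79.92 × $0.29 + 106.56 × $0.18 = $23.1768 + $19.1808 = $42.36

$42.36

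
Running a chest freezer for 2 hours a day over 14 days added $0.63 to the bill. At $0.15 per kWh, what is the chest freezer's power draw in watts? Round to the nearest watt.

150 W

Energy = $0.63 ÷ $0.15/kWh = 4.2 kWh
Runtime = 2 h/day × 14 days = 28 h
Power = 4.2 kWh ÷ 28 h = 0.15 kW = 150 W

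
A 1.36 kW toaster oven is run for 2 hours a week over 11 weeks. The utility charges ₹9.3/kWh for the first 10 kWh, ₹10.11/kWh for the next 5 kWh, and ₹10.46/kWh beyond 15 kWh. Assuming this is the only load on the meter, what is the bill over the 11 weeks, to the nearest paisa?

Runtime = 2 h/week × 11 weeks = 22 h
Energy = 1.36 kW × 22 h = 29.92 kWh
Tier 1 (0–10 kWh): 10 × ₹9.3 = ₹93
Tier 2 (10–15 kWh): 5 × ₹10.11 = ₹50.55
Above 15 kWh: 14.92 × ₹10.46 = ₹156.0632
Bill = ₹299.61

₹299.61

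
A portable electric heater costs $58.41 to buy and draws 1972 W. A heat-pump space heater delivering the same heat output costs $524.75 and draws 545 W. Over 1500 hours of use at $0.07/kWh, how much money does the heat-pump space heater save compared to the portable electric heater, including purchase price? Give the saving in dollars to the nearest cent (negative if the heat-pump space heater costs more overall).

portable electric heater: $58.41 + (1972/1000) kW × 1500 h × $0.07 = $58.41 + $207.06 = $265.47
heat-pump space heater: $524.75 + (545/1000) kW × 1500 h × $0.07 = $524.75 + $57.225 = $581.975
Saving = $265.47 − $581.975 = −$316.505 → -$316.51

-$316.51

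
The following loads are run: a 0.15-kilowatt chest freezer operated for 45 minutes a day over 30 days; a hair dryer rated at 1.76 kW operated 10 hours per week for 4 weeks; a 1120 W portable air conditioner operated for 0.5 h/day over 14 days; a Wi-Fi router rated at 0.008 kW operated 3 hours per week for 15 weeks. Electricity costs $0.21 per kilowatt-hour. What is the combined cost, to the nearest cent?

$17.21

chest freezer: Runtime = 45 min × 30 = 1350 min = 22.5 h
chest freezer: 0.15 kW × 22.5 h = 3.375 kWh
hair dryer: Runtime = 10 h/week × 4 weeks = 40 h
hair dryer: 1.76 kW × 40 h = 70.4 kWh
portable air conditioner: Runtime = 0.5 h/day × 14 days = 7 h
portable air conditioner: 1.12 kW × 7 h = 7.84 kWh
Wi-Fi router: Runtime = 3 h/week × 15 weeks = 45 h
Wi-Fi router: 0.008 kW × 45 h = 0.36 kWh
Total energy = 81.975 kWh
Cost = 81.975 × $0.21 = $17.21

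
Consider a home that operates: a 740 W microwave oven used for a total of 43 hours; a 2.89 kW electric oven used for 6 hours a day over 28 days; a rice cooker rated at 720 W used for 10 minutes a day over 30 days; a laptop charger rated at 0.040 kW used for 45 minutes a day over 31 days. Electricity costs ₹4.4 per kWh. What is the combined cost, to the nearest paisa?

microwave oven: 0.74 kW × 43 h = 31.82 kWh
electric oven: Runtime = 6 h/day × 28 days = 168 h
electric oven: 2.89 kW × 168 h = 485.52 kWh
rice cooker: Runtime = 10 min × 30 = 300 min = 5 h
rice cooker: 0.72 kW × 5 h = 3.6 kWh
laptop charger: Runtime = 45 min × 31 = 1395 min = 23.25 h
laptop charger: 0.04 kW × 23.25 h = 0.93 kWh
Total energy = 521.87 kWh
Cost = 521.87 × ₹4.4 = ₹2296.23

₹2296.23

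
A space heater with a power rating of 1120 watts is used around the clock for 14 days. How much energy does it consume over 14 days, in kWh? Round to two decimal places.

Runtime = 24 h × 14 = 336 h
Energy = 1.12 kW × 336 h = 376.32 kWh

376.32 kWh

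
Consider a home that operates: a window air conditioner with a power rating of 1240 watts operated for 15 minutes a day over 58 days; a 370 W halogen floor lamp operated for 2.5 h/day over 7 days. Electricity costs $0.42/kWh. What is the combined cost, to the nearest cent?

window air conditioner: Runtime = 15 min × 58 = 870 min = 14.5 h
window air conditioner: 1.24 kW × 14.5 h = 17.98 kWh
halogen floor lamp: Runtime = 2.5 h/day × 7 days = 17.5 h
halogen floor lamp: 0.37 kW × 17.5 h = 6.475 kWh
Total energy = 24.455 kWh
Cost = 24.455 × $0.42 = $10.27

$10.27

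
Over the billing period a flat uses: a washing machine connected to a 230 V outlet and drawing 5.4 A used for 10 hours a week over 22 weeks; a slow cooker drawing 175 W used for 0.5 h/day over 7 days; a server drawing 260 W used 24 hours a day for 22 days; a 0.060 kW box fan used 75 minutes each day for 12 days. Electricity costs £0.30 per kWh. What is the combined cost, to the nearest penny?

£123.61

washing machine: Power = 5.4 A × 230 V = 1242 W = 1.242 kW
washing machine: Runtime = 10 h/week × 22 weeks = 220 h
washing machine: 1.242 kW × 220 h = 273.24 kWh
slow cooker: Runtime = 0.5 h/day × 7 days = 3.5 h
slow cooker: 0.175 kW × 3.5 h = 0.6125 kWh
server: Runtime = 24 h × 22 = 528 h
server: 0.26 kW × 528 h = 137.28 kWh
box fan: Runtime = 75 min × 12 = 900 min = 15 h
box fan: 0.06 kW × 15 h = 0.9 kWh
Total energy = 412.0325 kWh
Cost = 412.0325 × £0.30 = £123.61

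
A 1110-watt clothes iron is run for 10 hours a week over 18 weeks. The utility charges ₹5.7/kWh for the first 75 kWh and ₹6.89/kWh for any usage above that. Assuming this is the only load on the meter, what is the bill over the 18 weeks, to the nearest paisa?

₹1287.37

Runtime = 10 h/week × 18 weeks = 180 h
Energy = 1.11 kW × 180 h = 199.8 kWh
Tier 1 (0–75 kWh): 75 × ₹5.7 = ₹427.5
Above 75 kWh: 124.8 × ₹6.89 = ₹859.872
Bill = ₹1287.37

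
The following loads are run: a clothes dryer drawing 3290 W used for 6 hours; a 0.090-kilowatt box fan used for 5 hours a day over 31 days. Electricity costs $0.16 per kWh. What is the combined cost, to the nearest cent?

clothes dryer: 3.29 kW × 6 h = 19.74 kWh
box fan: Runtime = 5 h/day × 31 days = 155 h
box fan: 0.09 kW × 155 h = 13.95 kWh
Total energy = 33.69 kWh
Cost = 33.69 × $0.16 = $5.39

$5.39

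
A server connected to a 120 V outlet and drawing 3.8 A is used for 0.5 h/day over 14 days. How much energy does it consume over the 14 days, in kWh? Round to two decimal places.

3.19 kWh

Power = 3.8 A × 120 V = 456 W = 0.456 kW
Runtime = 0.5 h/day × 14 days = 7 h
Energy = 0.456 kW × 7 h = 3.192 kWh ≈ 3.19 kWh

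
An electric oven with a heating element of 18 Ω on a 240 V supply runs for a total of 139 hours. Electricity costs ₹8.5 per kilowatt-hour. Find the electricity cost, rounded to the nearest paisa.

₹3780.80

Power = V²/R = 240²/18 = 3200 W = 3.2 kW
Energy = 3.2 kW × 139 h = 444.8 kWh
Cost = 444.8 kWh × ₹8.5/kWh = ₹3780.80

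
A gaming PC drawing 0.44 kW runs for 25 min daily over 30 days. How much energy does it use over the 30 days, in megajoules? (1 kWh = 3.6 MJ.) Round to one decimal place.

Runtime = 25 min × 30 = 750 min = 12.5 h
Energy = 0.44 kW × 12.5 h = 5.5 kWh
= 5.5 × 3.6 MJ = 19.8 MJ

19.8 MJ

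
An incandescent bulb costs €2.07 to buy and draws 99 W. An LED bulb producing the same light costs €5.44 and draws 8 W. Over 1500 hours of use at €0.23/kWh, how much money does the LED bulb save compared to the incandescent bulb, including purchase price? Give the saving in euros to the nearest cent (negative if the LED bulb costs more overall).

incandescent bulb: €2.07 + (99/1000) kW × 1500 h × €0.23 = €2.07 + €34.155 = €36.225
LED bulb: €5.44 + (8/1000) kW × 1500 h × €0.23 = €5.44 + €2.76 = €8.2
Saving = €36.225 − €8.2 = €28.025 → €28.03

€28.03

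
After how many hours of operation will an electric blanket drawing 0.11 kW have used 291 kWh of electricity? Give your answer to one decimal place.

Hours = 291 kWh ÷ 0.11 kW = 2645.5 h

2645.5 h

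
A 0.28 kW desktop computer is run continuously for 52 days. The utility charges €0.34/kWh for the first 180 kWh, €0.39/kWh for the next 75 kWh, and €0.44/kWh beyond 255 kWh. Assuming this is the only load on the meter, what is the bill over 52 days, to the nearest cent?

€132.00

Runtime = 24 h × 52 = 1248 h
Energy = 0.28 kW × 1248 h = 349.44 kWh
Tier 1 (0–180 kWh): 180 × €0.34 = €61.2
Tier 2 (180–255 kWh): 75 × €0.39 = €29.25
Above 255 kWh: 94.44 × €0.44 = €41.5536
Bill = €132.00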